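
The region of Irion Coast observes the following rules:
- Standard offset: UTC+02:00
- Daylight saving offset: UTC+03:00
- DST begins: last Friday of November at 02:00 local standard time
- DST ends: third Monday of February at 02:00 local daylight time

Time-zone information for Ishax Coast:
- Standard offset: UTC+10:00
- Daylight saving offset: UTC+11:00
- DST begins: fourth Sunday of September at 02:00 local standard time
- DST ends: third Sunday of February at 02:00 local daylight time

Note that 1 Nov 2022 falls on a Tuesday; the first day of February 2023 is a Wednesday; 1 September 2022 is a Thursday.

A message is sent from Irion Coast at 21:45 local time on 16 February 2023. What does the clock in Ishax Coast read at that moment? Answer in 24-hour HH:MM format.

1 November 2022 is a Tuesday, so Fridays fall on 4, 11, 18, 25; the last is November 25.
1 February 2023 is a Wednesday, so the first Monday is February 6 and the third is February 20.
16 February 2023 lies within the daylight-saving period (25 November 2022 – 20 February 2023), so Irion Coast is on daylight time, UTC+03:00.
21:45 Irion Coast − 3h = 18:45 UTC.
1 September 2022 is a Thursday, so the first Sunday is September 4 and the fourth is September 25.
1 February 2023 is a Wednesday, so the first Sunday is February 5 and the third is February 19.
At the standard offset (UTC+10:00), 18:45 UTC + 10h = 04:45 Ishax Coast standard time (rolling into the next day, 17 February 2023).
Daylight saving runs 25 September 2022 – 19 February 2023; the standard-time date in Ishax Coast, 17 February 2023, is inside that window, so Ishax Coast is at UTC+11:00.
18:45 UTC + 11h = 05:45 Ishax Coast (rolling into the next day, 17 February 2023).

05:45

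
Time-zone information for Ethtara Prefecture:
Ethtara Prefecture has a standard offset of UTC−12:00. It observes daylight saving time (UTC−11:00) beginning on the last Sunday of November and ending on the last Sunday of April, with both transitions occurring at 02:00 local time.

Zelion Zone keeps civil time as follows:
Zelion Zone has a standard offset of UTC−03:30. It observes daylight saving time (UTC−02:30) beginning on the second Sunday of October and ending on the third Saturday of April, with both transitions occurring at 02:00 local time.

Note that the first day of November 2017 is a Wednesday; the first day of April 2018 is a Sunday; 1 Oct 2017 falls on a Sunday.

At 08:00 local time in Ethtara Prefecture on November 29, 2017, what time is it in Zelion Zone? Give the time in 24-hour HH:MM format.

16:30

1 November 2017 is a Wednesday, so Sundays fall on 5, 12, 19, 26; the last is November 26.
1 April 2018 is a Sunday, so Sundays fall on 1, 8, 15, 22, 29; the last is April 29.
November 29, 2017 lies within the daylight-saving period (26 November 2017 – 29 April 2018), so Ethtara Prefecture is on daylight time, UTC−11:00.
08:00 Ethtara Prefecture + 11h = 19:00 UTC.
1 October 2017 is a Sunday, so the first Sunday is October 1 and the second is October 8.
1 April 2018 is a Sunday, so the first Saturday is April 7 and the third is April 21.
At the standard offset (UTC−03:30), 19:00 UTC − 3h30m = 15:30 Zelion Zone standard time.
The standard-time date in Zelion Zone, November 29, 2017, falls between 8 October 2017 and 21 April 2018, so daylight saving is in effect and Zelion Zone is at UTC−02:30.
19:00 UTC − 2h30m = 16:30 Zelion Zone.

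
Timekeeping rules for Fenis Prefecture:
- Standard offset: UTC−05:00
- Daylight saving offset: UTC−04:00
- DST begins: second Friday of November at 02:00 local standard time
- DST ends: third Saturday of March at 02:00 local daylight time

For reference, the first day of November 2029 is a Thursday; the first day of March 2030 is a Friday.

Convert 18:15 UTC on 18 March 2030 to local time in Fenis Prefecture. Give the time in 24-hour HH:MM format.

13:15

1 November 2029 is a Thursday, so the first Friday is November 2 and the second is November 9.
1 March 2030 is a Friday, so the first Saturday is March 2 and the third is March 16.
At the standard offset (UTC−05:00), 18:15 UTC − 5h = 13:15 Fenis Prefecture standard time.
The standard-time date in Fenis Prefecture, 18 March 2030, is outside the daylight-saving period (9 November 2029 – 16 March 2030), so Fenis Prefecture is on standard time, UTC−05:00.
18:15 UTC − 5h = 13:15 local.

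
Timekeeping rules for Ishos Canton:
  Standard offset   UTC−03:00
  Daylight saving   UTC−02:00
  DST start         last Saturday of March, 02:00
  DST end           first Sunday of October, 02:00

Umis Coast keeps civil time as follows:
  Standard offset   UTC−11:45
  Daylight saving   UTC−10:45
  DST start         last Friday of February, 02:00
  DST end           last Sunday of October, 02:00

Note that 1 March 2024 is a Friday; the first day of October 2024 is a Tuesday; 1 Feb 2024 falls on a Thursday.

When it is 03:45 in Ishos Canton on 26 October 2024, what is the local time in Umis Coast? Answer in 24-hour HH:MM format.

1 March 2024 is a Friday, so Saturdays fall on 2, 9, 16, 23, 30; the last is March 30.
1 October 2024 is a Tuesday, so the first Sunday is October 6.
Daylight saving runs 30 March – 6 October; 26 October 2024 is outside that window, so Ishos Canton is on standard time at UTC−03:00.
03:45 Ishos Canton + 3h = 06:45 UTC.
1 February 2024 is a Thursday, so Fridays fall on 2, 9, 16, 23; the last is February 23.
1 October 2024 is a Tuesday, so Sundays fall on 6, 13, 20, 27; the last is October 27.
At the standard offset (UTC−11:45), 06:45 UTC − 11h45m = 19:00 Umis Coast standard time (rolling into the previous day, 25 October 2024).
The standard-time date in Umis Coast, 25 October 2024, lies within the daylight-saving period (23 February – 27 October), so Umis Coast is on daylight time, UTC−10:45.
06:45 UTC − 10h45m = 20:00 Umis Coast (rolling into the previous day, 25 October 2024).

20:00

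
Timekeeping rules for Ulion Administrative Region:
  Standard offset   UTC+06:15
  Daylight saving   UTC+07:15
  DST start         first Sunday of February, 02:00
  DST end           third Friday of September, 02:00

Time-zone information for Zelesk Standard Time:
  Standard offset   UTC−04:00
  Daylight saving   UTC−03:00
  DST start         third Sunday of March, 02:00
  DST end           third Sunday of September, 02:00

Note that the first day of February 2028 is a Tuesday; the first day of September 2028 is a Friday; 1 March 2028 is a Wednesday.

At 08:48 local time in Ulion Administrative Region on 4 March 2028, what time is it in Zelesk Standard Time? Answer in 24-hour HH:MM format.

1 February 2028 is a Tuesday, so the first Sunday is February 6.
1 September 2028 is a Friday, so the first Friday is September 1 and the third is September 15.
4 March 2028 falls between 6 February and 15 September, so daylight saving is in effect and Ulion Administrative Region is at UTC+07:15.
08:48 Ulion Administrative Region − 7h15m = 01:33 UTC.
1 March 2028 is a Wednesday, so the first Sunday is March 5 and the third is March 19.
1 September 2028 is a Friday, so the first Sunday is September 3 and the third is September 17.
At the standard offset (UTC−04:00), 01:33 UTC − 4h = 21:33 Zelesk Standard Time standard time (rolling into the previous day, 3 March 2028).
The standard-time date in Zelesk Standard Time, 3 March 2028, does not fall between 19 March and 17 September, so daylight saving is not in effect and Zelesk Standard Time is at UTC−04:00.
01:33 UTC − 4h = 21:33 Zelesk Standard Time (rolling into the previous day, 3 March 2028).

21:33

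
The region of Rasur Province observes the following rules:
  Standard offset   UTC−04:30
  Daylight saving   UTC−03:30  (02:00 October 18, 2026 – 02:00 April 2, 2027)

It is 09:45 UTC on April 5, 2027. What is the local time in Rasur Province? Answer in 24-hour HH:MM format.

05:15

At the standard offset (UTC−04:30), 09:45 UTC − 4h30m = 05:15 Rasur Province standard time.
Daylight saving runs 18 October 2026 – 2 April 2027; the standard-time date in Rasur Province, April 5, 2027, is outside that window, so Rasur Province is on standard time at UTC−04:30.
09:45 UTC − 4h30m = 05:15 local.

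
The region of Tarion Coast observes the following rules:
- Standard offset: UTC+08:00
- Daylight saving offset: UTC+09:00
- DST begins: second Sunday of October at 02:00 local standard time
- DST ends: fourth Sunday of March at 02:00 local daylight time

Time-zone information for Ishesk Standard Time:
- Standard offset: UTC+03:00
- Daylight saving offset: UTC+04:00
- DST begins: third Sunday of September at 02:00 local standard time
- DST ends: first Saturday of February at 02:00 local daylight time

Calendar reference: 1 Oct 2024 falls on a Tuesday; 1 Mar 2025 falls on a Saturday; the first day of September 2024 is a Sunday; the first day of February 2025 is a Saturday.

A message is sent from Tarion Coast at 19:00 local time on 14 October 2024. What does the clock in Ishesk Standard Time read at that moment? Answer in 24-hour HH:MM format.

14:00

1 October 2024 is a Tuesday, so the first Sunday is October 6 and the second is October 13.
1 March 2025 is a Saturday, so the first Sunday is March 2 and the fourth is March 23.
Daylight saving runs 13 October 2024 – 23 March 2025; 14 October 2024 is inside that window, so Tarion Coast is at UTC+09:00.
19:00 Tarion Coast − 9h = 10:00 UTC.
1 September 2024 is a Sunday, so the first Sunday is September 1 and the third is September 15.
1 February 2025 is a Saturday, so the first Saturday is February 1.
At the standard offset (UTC+03:00), 10:00 UTC + 3h = 13:00 Ishesk Standard Time standard time.
The standard-time date in Ishesk Standard Time, 14 October 2024, lies within the daylight-saving period (15 September 2024 – 1 February 2025), so Ishesk Standard Time is on daylight time, UTC+04:00.
10:00 UTC + 4h = 14:00 Ishesk Standard Time.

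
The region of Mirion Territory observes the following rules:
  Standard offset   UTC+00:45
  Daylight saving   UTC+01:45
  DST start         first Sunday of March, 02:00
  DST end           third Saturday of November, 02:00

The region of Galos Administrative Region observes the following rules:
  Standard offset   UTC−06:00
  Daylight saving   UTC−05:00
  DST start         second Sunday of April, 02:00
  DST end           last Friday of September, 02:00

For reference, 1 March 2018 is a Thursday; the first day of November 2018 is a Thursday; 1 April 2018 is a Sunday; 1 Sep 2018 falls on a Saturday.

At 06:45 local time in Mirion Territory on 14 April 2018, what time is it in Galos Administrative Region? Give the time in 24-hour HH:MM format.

1 March 2018 is a Thursday, so the first Sunday is March 4.
1 November 2018 is a Thursday, so the first Saturday is November 3 and the third is November 17.
14 April 2018 falls between 4 March and 17 November, so daylight saving is in effect and Mirion Territory is at UTC+01:45.
06:45 Mirion Territory − 1h45m = 05:00 UTC.
1 April 2018 is a Sunday, so the first Sunday is April 1 and the second is April 8.
1 September 2018 is a Saturday, so Fridays fall on 7, 14, 21, 28; the last is September 28.
At the standard offset (UTC−06:00), 05:00 UTC − 6h = 23:00 Galos Administrative Region standard time (rolling into the previous day, 13 April 2018).
Daylight saving runs 8 April – 28 September; the standard-time date in Galos Administrative Region, 13 April 2018, is inside that window, so Galos Administrative Region is at UTC−05:00.
05:00 UTC − 5h = 00:00 Galos Administrative Region.

00:00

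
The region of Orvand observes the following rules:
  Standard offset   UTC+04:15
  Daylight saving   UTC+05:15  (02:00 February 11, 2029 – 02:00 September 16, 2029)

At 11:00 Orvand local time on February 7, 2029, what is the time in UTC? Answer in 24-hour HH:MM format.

06:45

Daylight saving runs 11 February – 16 September; February 7, 2029 is outside that window, so Orvand is on standard time at UTC+04:15.
11:00 local − 4h15m = 06:45 UTC.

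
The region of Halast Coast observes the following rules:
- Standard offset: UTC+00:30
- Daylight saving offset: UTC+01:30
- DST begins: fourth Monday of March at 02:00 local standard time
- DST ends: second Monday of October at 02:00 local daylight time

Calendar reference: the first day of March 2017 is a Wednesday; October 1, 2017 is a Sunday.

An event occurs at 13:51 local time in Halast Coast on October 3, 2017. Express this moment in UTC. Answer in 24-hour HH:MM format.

1 March 2017 is a Wednesday, so the first Monday is March 6 and the fourth is March 27.
1 October 2017 is a Sunday, so the first Monday is October 2 and the second is October 9.
October 3, 2017 falls between 27 March and 9 October, so daylight saving is in effect and Halast Coast is at UTC+01:30.
13:51 local − 1h30m = 12:21 UTC.

12:21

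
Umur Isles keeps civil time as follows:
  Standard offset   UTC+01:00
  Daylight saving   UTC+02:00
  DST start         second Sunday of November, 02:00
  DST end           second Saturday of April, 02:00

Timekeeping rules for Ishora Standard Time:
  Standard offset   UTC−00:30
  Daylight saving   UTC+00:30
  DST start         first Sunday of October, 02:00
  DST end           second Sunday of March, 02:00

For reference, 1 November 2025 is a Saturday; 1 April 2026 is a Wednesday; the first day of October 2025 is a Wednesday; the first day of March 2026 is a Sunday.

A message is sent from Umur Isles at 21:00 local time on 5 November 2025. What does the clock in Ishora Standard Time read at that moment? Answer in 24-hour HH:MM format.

20:30

1 November 2025 is a Saturday, so the first Sunday is November 2 and the second is November 9.
1 April 2026 is a Wednesday, so the first Saturday is April 4 and the second is April 11.
5 November 2025 does not fall between 9 November 2025 and 11 April 2026, so daylight saving is not in effect and Umur Isles is at UTC+01:00.
21:00 Umur Isles − 1h = 20:00 UTC.
1 October 2025 is a Wednesday, so the first Sunday is October 5.
1 March 2026 is a Sunday, so the first Sunday is March 1 and the second is March 8.
At the standard offset (UTC−00:30), 20:00 UTC − 0h30m = 19:30 Ishora Standard Time standard time.
The standard-time date in Ishora Standard Time, 5 November 2025, lies within the daylight-saving period (5 October 2025 – 8 March 2026), so Ishora Standard Time is on daylight time, UTC+00:30.
20:00 UTC + 0h30m = 20:30 Ishora Standard Time.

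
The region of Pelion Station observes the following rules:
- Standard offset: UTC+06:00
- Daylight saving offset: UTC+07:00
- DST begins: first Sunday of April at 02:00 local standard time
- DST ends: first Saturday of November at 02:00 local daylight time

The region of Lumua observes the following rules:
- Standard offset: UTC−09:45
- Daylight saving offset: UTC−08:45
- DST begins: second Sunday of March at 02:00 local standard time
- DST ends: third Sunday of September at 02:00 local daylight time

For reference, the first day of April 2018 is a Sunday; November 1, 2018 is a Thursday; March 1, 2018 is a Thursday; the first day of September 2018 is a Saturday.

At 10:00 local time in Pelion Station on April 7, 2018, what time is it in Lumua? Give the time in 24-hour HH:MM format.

1 April 2018 is a Sunday, so the first Sunday is April 1.
1 November 2018 is a Thursday, so the first Saturday is November 3.
April 7, 2018 lies within the daylight-saving period (1 April – 3 November), so Pelion Station is on daylight time, UTC+07:00.
10:00 Pelion Station − 7h = 03:00 UTC.
1 March 2018 is a Thursday, so the first Sunday is March 4 and the second is March 11.
1 September 2018 is a Saturday, so the first Sunday is September 2 and the third is September 16.
At the standard offset (UTC−09:45), 03:00 UTC − 9h45m = 17:15 Lumua standard time (rolling into the previous day, 6 April 2018).
Daylight saving runs 11 March – 16 September; the standard-time date in Lumua, April 6, 2018, is inside that window, so Lumua is at UTC−08:45.
03:00 UTC − 8h45m = 18:15 Lumua (rolling into the previous day, 6 April 2018).

18:15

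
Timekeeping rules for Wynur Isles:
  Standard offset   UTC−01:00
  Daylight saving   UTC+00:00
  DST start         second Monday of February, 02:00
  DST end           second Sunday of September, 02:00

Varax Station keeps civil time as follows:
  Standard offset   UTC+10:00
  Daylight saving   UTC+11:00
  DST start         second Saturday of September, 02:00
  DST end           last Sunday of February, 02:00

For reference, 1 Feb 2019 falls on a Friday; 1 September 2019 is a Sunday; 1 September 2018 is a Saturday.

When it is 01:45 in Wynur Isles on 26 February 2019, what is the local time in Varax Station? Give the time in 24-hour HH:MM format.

11:45

1 February 2019 is a Friday, so the first Monday is February 4 and the second is February 11.
1 September 2019 is a Sunday, so the first Sunday is September 1 and the second is September 8.
26 February 2019 lies within the daylight-saving period (11 February – 8 September), so Wynur Isles is on daylight time, UTC+00:00.
01:45 Wynur Isles − 0h = 01:45 UTC.
1 September 2018 is a Saturday, so the first Saturday is September 1 and the second is September 8.
1 February 2019 is a Friday, so Sundays fall on 3, 10, 17, 24; the last is February 24.
At the standard offset (UTC+10:00), 01:45 UTC + 10h = 11:45 Varax Station standard time.
The standard-time date in Varax Station, 26 February 2019, does not fall between 8 September 2018 and 24 February 2019, so daylight saving is not in effect and Varax Station is at UTC+10:00.
01:45 UTC + 10h = 11:45 Varax Station.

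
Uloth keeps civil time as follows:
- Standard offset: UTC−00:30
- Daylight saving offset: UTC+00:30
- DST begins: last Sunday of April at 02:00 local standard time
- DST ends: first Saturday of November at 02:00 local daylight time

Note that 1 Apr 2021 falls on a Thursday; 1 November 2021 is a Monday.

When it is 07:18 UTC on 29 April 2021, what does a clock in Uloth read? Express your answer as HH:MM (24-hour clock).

1 April 2021 is a Thursday, so Sundays fall on 4, 11, 18, 25; the last is April 25.
1 November 2021 is a Monday, so the first Saturday is November 6.
At the standard offset (UTC−00:30), 07:18 UTC − 0h30m = 06:48 Uloth standard time.
The standard-time date in Uloth, 29 April 2021, falls between 25 April and 6 November, so daylight saving is in effect and Uloth is at UTC+00:30.
07:18 UTC + 0h30m = 07:48 local.

07:48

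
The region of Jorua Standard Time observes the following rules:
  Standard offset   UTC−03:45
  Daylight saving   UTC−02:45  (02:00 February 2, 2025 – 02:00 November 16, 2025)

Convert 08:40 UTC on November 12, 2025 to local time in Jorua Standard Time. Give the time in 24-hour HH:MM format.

At the standard offset (UTC−03:45), 08:40 UTC − 3h45m = 04:55 Jorua Standard Time standard time.
The standard-time date in Jorua Standard Time, November 12, 2025, lies within the daylight-saving period (2 February – 16 November), so Jorua Standard Time is on daylight time, UTC−02:45.
08:40 UTC − 2h45m = 05:55 local.

05:55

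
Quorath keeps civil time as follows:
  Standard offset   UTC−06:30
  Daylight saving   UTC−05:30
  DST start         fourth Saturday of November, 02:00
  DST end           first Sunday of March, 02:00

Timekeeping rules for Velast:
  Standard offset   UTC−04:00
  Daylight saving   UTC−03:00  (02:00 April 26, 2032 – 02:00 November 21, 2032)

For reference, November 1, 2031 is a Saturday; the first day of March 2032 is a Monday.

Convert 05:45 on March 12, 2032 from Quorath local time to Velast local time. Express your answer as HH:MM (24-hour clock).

08:15

1 November 2031 is a Saturday, so the first Saturday is November 1 and the fourth is November 22.
1 March 2032 is a Monday, so the first Sunday is March 7.
March 12, 2032 does not fall between 22 November 2031 and 7 March 2032, so daylight saving is not in effect and Quorath is at UTC−06:30.
05:45 Quorath + 6h30m = 12:15 UTC.
At the standard offset (UTC−04:00), 12:15 UTC − 4h = 08:15 Velast standard time.
The standard-time date in Velast, March 12, 2032, does not fall between 26 April and 21 November, so daylight saving is not in effect and Velast is at UTC−04:00.
12:15 UTC − 4h = 08:15 Velast.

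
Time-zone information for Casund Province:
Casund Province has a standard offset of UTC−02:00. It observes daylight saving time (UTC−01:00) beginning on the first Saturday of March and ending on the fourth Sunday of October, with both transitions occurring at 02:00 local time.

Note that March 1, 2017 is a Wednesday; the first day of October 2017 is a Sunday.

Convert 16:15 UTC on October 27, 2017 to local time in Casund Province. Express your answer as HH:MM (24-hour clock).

14:15

1 March 2017 is a Wednesday, so the first Saturday is March 4.
1 October 2017 is a Sunday, so the first Sunday is October 1 and the fourth is October 22.
At the standard offset (UTC−02:00), 16:15 UTC − 2h = 14:15 Casund Province standard time.
Daylight saving runs 4 March – 22 October; the standard-time date in Casund Province, October 27, 2017, is outside that window, so Casund Province is on standard time at UTC−02:00.
16:15 UTC − 2h = 14:15 local.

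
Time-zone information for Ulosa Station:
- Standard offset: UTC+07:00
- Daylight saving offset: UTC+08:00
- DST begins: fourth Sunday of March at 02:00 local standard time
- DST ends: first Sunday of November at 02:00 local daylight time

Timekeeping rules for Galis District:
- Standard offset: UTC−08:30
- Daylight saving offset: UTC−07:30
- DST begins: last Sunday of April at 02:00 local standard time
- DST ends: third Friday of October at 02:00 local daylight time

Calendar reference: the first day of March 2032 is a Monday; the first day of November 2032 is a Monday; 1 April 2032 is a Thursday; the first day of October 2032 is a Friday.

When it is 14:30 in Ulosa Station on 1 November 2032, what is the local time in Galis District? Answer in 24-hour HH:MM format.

22:00

1 March 2032 is a Monday, so the first Sunday is March 7 and the fourth is March 28.
1 November 2032 is a Monday, so the first Sunday is November 7.
1 November 2032 lies within the daylight-saving period (28 March – 7 November), so Ulosa Station is on daylight time, UTC+08:00.
14:30 Ulosa Station − 8h = 06:30 UTC.
1 April 2032 is a Thursday, so Sundays fall on 4, 11, 18, 25; the last is April 25.
1 October 2032 is a Friday, so the first Friday is October 1 and the third is October 15.
At the standard offset (UTC−08:30), 06:30 UTC − 8h30m = 22:00 Galis District standard time (rolling into the previous day, 31 October 2032).
The standard-time date in Galis District, 31 October 2032, does not fall between 25 April and 15 October, so daylight saving is not in effect and Galis District is at UTC−08:30.
06:30 UTC − 8h30m = 22:00 Galis District (rolling into the previous day, 31 October 2032).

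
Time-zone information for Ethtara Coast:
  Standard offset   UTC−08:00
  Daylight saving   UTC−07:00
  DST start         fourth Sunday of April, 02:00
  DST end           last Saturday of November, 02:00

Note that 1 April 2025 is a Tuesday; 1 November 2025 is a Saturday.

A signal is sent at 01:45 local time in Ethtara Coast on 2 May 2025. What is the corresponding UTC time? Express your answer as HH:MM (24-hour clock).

1 April 2025 is a Tuesday, so the first Sunday is April 6 and the fourth is April 27.
1 November 2025 is a Saturday, so Saturdays fall on 1, 8, 15, 22, 29; the last is November 29.
2 May 2025 falls between 27 April and 29 November, so daylight saving is in effect and Ethtara Coast is at UTC−07:00.
01:45 local + 7h = 08:45 UTC.

08:45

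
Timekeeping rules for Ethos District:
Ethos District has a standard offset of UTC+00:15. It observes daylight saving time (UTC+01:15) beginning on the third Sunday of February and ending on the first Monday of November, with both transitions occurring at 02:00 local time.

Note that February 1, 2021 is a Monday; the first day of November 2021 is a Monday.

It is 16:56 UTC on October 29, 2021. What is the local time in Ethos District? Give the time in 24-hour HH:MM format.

1 February 2021 is a Monday, so the first Sunday is February 7 and the third is February 21.
1 November 2021 is a Monday, so the first Monday is November 1.
At the standard offset (UTC+00:15), 16:56 UTC + 0h15m = 17:11 Ethos District standard time.
The standard-time date in Ethos District, October 29, 2021, falls between 21 February and 1 November, so daylight saving is in effect and Ethos District is at UTC+01:15.
16:56 UTC + 1h15m = 18:11 local.

18:11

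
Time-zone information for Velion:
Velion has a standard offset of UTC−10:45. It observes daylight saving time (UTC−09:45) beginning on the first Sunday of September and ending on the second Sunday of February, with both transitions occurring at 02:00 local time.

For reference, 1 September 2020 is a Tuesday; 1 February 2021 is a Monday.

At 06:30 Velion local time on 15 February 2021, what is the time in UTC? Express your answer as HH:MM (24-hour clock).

1 September 2020 is a Tuesday, so the first Sunday is September 6.
1 February 2021 is a Monday, so the first Sunday is February 7 and the second is February 14.
Daylight saving runs 6 September 2020 – 14 February 2021; 15 February 2021 is outside that window, so Velion is on standard time at UTC−10:45.
06:30 local + 10h45m = 17:15 UTC.

17:15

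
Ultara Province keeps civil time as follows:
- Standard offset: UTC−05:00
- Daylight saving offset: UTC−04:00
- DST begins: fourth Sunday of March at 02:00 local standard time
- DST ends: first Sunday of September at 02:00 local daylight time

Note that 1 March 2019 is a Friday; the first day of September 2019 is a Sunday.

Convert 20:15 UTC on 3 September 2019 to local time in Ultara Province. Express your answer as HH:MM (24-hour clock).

15:15

1 March 2019 is a Friday, so the first Sunday is March 3 and the fourth is March 24.
1 September 2019 is a Sunday, so the first Sunday is September 1.
At the standard offset (UTC−05:00), 20:15 UTC − 5h = 15:15 Ultara Province standard time.
The standard-time date in Ultara Province, 3 September 2019, is outside the daylight-saving period (24 March – 1 September), so Ultara Province is on standard time, UTC−05:00.
20:15 UTC − 5h = 15:15 local.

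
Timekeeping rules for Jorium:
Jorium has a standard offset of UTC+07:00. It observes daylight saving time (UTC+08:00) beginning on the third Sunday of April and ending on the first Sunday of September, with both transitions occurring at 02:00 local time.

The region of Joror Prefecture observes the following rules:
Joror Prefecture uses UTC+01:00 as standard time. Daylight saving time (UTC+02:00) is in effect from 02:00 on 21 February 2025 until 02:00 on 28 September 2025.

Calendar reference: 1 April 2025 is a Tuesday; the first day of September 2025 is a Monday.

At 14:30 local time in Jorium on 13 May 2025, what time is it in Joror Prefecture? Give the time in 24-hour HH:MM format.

08:30

1 April 2025 is a Tuesday, so the first Sunday is April 6 and the third is April 20.
1 September 2025 is a Monday, so the first Sunday is September 7.
13 May 2025 lies within the daylight-saving period (20 April – 7 September), so Jorium is on daylight time, UTC+08:00.
14:30 Jorium − 8h = 06:30 UTC.
At the standard offset (UTC+01:00), 06:30 UTC + 1h = 07:30 Joror Prefecture standard time.
Daylight saving runs 21 February – 28 September; the standard-time date in Joror Prefecture, 13 May 2025, is inside that window, so Joror Prefecture is at UTC+02:00.
06:30 UTC + 2h = 08:30 Joror Prefecture.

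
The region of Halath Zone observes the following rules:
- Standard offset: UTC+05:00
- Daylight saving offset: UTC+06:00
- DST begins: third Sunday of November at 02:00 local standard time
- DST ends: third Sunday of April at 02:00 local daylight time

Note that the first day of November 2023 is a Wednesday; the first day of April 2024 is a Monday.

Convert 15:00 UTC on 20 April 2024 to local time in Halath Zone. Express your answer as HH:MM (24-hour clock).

21:00

1 November 2023 is a Wednesday, so the first Sunday is November 5 and the third is November 19.
1 April 2024 is a Monday, so the first Sunday is April 7 and the third is April 21.
At the standard offset (UTC+05:00), 15:00 UTC + 5h = 20:00 Halath Zone standard time.
The standard-time date in Halath Zone, 20 April 2024, lies within the daylight-saving period (19 November 2023 – 21 April 2024), so Halath Zone is on daylight time, UTC+06:00.
15:00 UTC + 6h = 21:00 local.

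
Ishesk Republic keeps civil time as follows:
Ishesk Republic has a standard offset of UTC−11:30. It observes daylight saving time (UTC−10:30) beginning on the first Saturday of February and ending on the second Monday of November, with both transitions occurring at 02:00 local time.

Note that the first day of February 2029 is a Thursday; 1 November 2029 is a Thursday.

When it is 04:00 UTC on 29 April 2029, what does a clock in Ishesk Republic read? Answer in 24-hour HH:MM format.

1 February 2029 is a Thursday, so the first Saturday is February 3.
1 November 2029 is a Thursday, so the first Monday is November 5 and the second is November 12.
At the standard offset (UTC−11:30), 04:00 UTC − 11h30m = 16:30 Ishesk Republic standard time (rolling into the previous day, 28 April 2029).
Daylight saving runs 3 February – 12 November; the standard-time date in Ishesk Republic, 28 April 2029, is inside that window, so Ishesk Republic is at UTC−10:30.
04:00 UTC − 10h30m = 17:30 local (rolling into the previous day, 28 April 2029).

17:30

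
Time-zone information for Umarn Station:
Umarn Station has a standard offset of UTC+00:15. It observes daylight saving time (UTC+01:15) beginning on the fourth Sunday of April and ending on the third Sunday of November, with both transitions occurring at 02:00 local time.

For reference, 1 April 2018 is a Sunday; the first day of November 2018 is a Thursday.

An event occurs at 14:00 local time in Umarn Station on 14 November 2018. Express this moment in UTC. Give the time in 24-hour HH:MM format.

12:45

1 April 2018 is a Sunday, so the first Sunday is April 1 and the fourth is April 22.
1 November 2018 is a Thursday, so the first Sunday is November 4 and the third is November 18.
Daylight saving runs 22 April – 18 November; 14 November 2018 is inside that window, so Umarn Station is at UTC+01:15.
14:00 local − 1h15m = 12:45 UTC.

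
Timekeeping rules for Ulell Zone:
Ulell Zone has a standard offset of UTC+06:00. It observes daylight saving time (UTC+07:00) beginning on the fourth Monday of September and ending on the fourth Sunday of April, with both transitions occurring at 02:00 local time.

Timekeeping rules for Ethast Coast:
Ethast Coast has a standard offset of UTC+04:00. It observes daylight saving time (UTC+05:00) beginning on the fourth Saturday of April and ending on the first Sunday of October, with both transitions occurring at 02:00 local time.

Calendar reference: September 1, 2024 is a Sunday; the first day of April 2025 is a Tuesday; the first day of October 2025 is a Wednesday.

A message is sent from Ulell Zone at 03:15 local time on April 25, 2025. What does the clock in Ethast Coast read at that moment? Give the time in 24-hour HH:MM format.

1 September 2024 is a Sunday, so the first Monday is September 2 and the fourth is September 23.
1 April 2025 is a Tuesday, so the first Sunday is April 6 and the fourth is April 27.
April 25, 2025 lies within the daylight-saving period (23 September 2024 – 27 April 2025), so Ulell Zone is on daylight time, UTC+07:00.
03:15 Ulell Zone − 7h = 20:15 UTC (rolling into the previous day, 24 April 2025).
1 April 2025 is a Tuesday, so the first Saturday is April 5 and the fourth is April 26.
1 October 2025 is a Wednesday, so the first Sunday is October 5.
At the standard offset (UTC+04:00), 20:15 UTC + 4h = 00:15 Ethast Coast standard time (rolling into the next day, 25 April 2025).
The standard-time date in Ethast Coast, April 25, 2025, does not fall between 26 April and 5 October, so daylight saving is not in effect and Ethast Coast is at UTC+04:00.
20:15 UTC + 4h = 00:15 Ethast Coast (rolling into the next day, 25 April 2025).

00:15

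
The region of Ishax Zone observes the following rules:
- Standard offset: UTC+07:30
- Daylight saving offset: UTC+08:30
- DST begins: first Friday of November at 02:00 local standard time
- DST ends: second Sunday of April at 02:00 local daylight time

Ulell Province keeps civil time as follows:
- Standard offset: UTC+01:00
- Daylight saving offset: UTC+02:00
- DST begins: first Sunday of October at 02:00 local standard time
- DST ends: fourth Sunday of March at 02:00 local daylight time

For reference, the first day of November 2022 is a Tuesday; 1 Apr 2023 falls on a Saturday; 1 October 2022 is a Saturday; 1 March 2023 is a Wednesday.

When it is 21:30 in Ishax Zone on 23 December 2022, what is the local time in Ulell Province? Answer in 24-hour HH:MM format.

1 November 2022 is a Tuesday, so the first Friday is November 4.
1 April 2023 is a Saturday, so the first Sunday is April 2 and the second is April 9.
23 December 2022 lies within the daylight-saving period (4 November 2022 – 9 April 2023), so Ishax Zone is on daylight time, UTC+08:30.
21:30 Ishax Zone − 8h30m = 13:00 UTC.
1 October 2022 is a Saturday, so the first Sunday is October 2.
1 March 2023 is a Wednesday, so the first Sunday is March 5 and the fourth is March 26.
At the standard offset (UTC+01:00), 13:00 UTC + 1h = 14:00 Ulell Province standard time.
Daylight saving runs 2 October 2022 – 26 March 2023; the standard-time date in Ulell Province, 23 December 2022, is inside that window, so Ulell Province is at UTC+02:00.
13:00 UTC + 2h = 15:00 Ulell Province.

15:00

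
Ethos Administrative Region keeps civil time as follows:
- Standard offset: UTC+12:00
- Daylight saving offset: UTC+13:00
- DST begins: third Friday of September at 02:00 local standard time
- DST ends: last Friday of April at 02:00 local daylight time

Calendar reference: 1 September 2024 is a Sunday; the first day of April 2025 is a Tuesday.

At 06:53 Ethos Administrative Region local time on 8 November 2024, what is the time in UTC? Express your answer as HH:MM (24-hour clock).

17:53

1 September 2024 is a Sunday, so the first Friday is September 6 and the third is September 20.
1 April 2025 is a Tuesday, so Fridays fall on 4, 11, 18, 25; the last is April 25.
8 November 2024 lies within the daylight-saving period (20 September 2024 – 25 April 2025), so Ethos Administrative Region is on daylight time, UTC+13:00.
06:53 local − 13h = 17:53 UTC (rolling into the previous day, 7 November 2024).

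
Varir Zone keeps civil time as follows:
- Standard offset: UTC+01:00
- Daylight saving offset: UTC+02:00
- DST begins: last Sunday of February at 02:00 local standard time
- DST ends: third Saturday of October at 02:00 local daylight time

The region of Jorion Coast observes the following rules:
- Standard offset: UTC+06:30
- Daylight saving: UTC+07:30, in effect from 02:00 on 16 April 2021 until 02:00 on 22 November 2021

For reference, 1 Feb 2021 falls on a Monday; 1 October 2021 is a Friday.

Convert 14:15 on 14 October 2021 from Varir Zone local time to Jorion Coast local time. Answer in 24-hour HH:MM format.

19:45

1 February 2021 is a Monday, so Sundays fall on 7, 14, 21, 28; the last is February 28.
1 October 2021 is a Friday, so the first Saturday is October 2 and the third is October 16.
Daylight saving runs 28 February – 16 October; 14 October 2021 is inside that window, so Varir Zone is at UTC+02:00.
14:15 Varir Zone − 2h = 12:15 UTC.
At the standard offset (UTC+06:30), 12:15 UTC + 6h30m = 18:45 Jorion Coast standard time.
The standard-time date in Jorion Coast, 14 October 2021, lies within the daylight-saving period (16 April – 22 November), so Jorion Coast is on daylight time, UTC+07:30.
12:15 UTC + 7h30m = 19:45 Jorion Coast.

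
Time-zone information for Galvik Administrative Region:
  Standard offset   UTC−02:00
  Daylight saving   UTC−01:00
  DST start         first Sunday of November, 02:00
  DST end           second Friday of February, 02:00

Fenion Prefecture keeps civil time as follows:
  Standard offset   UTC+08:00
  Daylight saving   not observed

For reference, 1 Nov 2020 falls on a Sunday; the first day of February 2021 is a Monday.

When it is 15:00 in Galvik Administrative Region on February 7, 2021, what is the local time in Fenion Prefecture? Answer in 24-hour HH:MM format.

00:00

1 November 2020 is a Sunday, so the first Sunday is November 1.
1 February 2021 is a Monday, so the first Friday is February 5 and the second is February 12.
Daylight saving runs 1 November 2020 – 12 February 2021; February 7, 2021 is inside that window, so Galvik Administrative Region is at UTC−01:00.
15:00 Galvik Administrative Region + 1h = 16:00 UTC.
Fenion Prefecture stays on UTC+08:00 all year.
16:00 UTC + 8h = 00:00 Fenion Prefecture (rolling into the next day, 8 February 2021).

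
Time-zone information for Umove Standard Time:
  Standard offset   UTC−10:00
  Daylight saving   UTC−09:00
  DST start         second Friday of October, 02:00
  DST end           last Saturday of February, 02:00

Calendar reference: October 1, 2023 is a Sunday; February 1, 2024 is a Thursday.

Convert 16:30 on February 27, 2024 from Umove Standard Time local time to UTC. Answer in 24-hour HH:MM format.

1 October 2023 is a Sunday, so the first Friday is October 6 and the second is October 13.
1 February 2024 is a Thursday, so Saturdays fall on 3, 10, 17, 24; the last is February 24.
February 27, 2024 is outside the daylight-saving period (13 October 2023 – 24 February 2024), so Umove Standard Time is on standard time, UTC−10:00.
16:30 local + 10h = 02:30 UTC (rolling into the next day, 28 February 2024).

02:30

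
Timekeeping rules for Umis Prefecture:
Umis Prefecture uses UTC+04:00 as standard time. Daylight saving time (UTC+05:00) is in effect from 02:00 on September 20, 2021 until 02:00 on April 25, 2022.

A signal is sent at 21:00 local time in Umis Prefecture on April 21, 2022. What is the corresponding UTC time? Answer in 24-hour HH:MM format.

16:00

April 21, 2022 falls between 20 September 2021 and 25 April 2022, so daylight saving is in effect and Umis Prefecture is at UTC+05:00.
21:00 local − 5h = 16:00 UTC.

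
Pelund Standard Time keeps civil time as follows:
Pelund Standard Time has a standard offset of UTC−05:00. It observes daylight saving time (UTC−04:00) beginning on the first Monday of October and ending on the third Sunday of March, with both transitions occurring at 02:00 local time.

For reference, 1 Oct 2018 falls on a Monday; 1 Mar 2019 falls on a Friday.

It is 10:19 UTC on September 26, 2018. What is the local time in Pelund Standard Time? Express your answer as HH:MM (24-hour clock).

1 October 2018 is a Monday, so the first Monday is October 1.
1 March 2019 is a Friday, so the first Sunday is March 3 and the third is March 17.
At the standard offset (UTC−05:00), 10:19 UTC − 5h = 05:19 Pelund Standard Time standard time.
The standard-time date in Pelund Standard Time, September 26, 2018, is outside the daylight-saving period (1 October 2018 – 17 March 2019), so Pelund Standard Time is on standard time, UTC−05:00.
10:19 UTC − 5h = 05:19 local.

05:19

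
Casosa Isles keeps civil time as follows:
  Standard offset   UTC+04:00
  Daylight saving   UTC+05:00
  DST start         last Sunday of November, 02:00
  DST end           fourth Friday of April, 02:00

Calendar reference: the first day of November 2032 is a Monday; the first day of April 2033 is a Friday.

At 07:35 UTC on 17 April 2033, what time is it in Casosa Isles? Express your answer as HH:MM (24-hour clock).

1 November 2032 is a Monday, so Sundays fall on 7, 14, 21, 28; the last is November 28.
1 April 2033 is a Friday, so the first Friday is April 1 and the fourth is April 22.
At the standard offset (UTC+04:00), 07:35 UTC + 4h = 11:35 Casosa Isles standard time.
The standard-time date in Casosa Isles, 17 April 2033, falls between 28 November 2032 and 22 April 2033, so daylight saving is in effect and Casosa Isles is at UTC+05:00.
07:35 UTC + 5h = 12:35 local.

12:35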